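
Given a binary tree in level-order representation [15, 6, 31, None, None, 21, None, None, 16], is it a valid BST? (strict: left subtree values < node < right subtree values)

Level-order array: [15, 6, 31, None, None, 21, None, None, 16]
Validate using subtree bounds (lo, hi): at each node, require lo < value < hi,
then recurse left with hi=value and right with lo=value.
Preorder trace (stopping at first violation):
  at node 15 with bounds (-inf, +inf): OK
  at node 6 with bounds (-inf, 15): OK
  at node 31 with bounds (15, +inf): OK
  at node 21 with bounds (15, 31): OK
  at node 16 with bounds (21, 31): VIOLATION
Node 16 violates its bound: not (21 < 16 < 31).
Result: Not a valid BST


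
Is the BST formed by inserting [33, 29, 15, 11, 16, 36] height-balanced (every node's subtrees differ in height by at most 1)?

Tree (level-order array): [33, 29, 36, 15, None, None, None, 11, 16]
Definition: a tree is height-balanced if, at every node, |h(left) - h(right)| <= 1 (empty subtree has height -1).
Bottom-up per-node check:
  node 11: h_left=-1, h_right=-1, diff=0 [OK], height=0
  node 16: h_left=-1, h_right=-1, diff=0 [OK], height=0
  node 15: h_left=0, h_right=0, diff=0 [OK], height=1
  node 29: h_left=1, h_right=-1, diff=2 [FAIL (|1--1|=2 > 1)], height=2
  node 36: h_left=-1, h_right=-1, diff=0 [OK], height=0
  node 33: h_left=2, h_right=0, diff=2 [FAIL (|2-0|=2 > 1)], height=3
Node 29 violates the condition: |1 - -1| = 2 > 1.
Result: Not balanced


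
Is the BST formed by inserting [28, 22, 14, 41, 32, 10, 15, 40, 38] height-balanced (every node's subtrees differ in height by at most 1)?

Tree (level-order array): [28, 22, 41, 14, None, 32, None, 10, 15, None, 40, None, None, None, None, 38]
Definition: a tree is height-balanced if, at every node, |h(left) - h(right)| <= 1 (empty subtree has height -1).
Bottom-up per-node check:
  node 10: h_left=-1, h_right=-1, diff=0 [OK], height=0
  node 15: h_left=-1, h_right=-1, diff=0 [OK], height=0
  node 14: h_left=0, h_right=0, diff=0 [OK], height=1
  node 22: h_left=1, h_right=-1, diff=2 [FAIL (|1--1|=2 > 1)], height=2
  node 38: h_left=-1, h_right=-1, diff=0 [OK], height=0
  node 40: h_left=0, h_right=-1, diff=1 [OK], height=1
  node 32: h_left=-1, h_right=1, diff=2 [FAIL (|-1-1|=2 > 1)], height=2
  node 41: h_left=2, h_right=-1, diff=3 [FAIL (|2--1|=3 > 1)], height=3
  node 28: h_left=2, h_right=3, diff=1 [OK], height=4
Node 22 violates the condition: |1 - -1| = 2 > 1.
Result: Not balanced


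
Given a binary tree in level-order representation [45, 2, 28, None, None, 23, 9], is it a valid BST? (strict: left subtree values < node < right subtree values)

Level-order array: [45, 2, 28, None, None, 23, 9]
Validate using subtree bounds (lo, hi): at each node, require lo < value < hi,
then recurse left with hi=value and right with lo=value.
Preorder trace (stopping at first violation):
  at node 45 with bounds (-inf, +inf): OK
  at node 2 with bounds (-inf, 45): OK
  at node 28 with bounds (45, +inf): VIOLATION
Node 28 violates its bound: not (45 < 28 < +inf).
Result: Not a valid BST


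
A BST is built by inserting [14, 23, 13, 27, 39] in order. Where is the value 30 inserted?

Starting tree (level order): [14, 13, 23, None, None, None, 27, None, 39]
Insertion path: 14 -> 23 -> 27 -> 39
Result: insert 30 as left child of 39
Final tree (level order): [14, 13, 23, None, None, None, 27, None, 39, 30]


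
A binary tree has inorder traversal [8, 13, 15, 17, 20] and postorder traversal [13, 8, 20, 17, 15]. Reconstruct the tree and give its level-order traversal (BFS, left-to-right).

Inorder:   [8, 13, 15, 17, 20]
Postorder: [13, 8, 20, 17, 15]
Algorithm: postorder visits root last, so walk postorder right-to-left;
each value is the root of the current inorder slice — split it at that
value, recurse on the right subtree first, then the left.
Recursive splits:
  root=15; inorder splits into left=[8, 13], right=[17, 20]
  root=17; inorder splits into left=[], right=[20]
  root=20; inorder splits into left=[], right=[]
  root=8; inorder splits into left=[], right=[13]
  root=13; inorder splits into left=[], right=[]
Reconstructed level-order: [15, 8, 17, 13, 20]


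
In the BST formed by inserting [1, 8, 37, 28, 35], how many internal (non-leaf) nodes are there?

Tree built from: [1, 8, 37, 28, 35]
Tree (level-order array): [1, None, 8, None, 37, 28, None, None, 35]
Rule: An internal node has at least one child.
Per-node child counts:
  node 1: 1 child(ren)
  node 8: 1 child(ren)
  node 37: 1 child(ren)
  node 28: 1 child(ren)
  node 35: 0 child(ren)
Matching nodes: [1, 8, 37, 28]
Count of internal (non-leaf) nodes: 4


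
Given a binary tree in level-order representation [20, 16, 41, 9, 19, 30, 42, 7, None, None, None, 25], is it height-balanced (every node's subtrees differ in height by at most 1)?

Tree (level-order array): [20, 16, 41, 9, 19, 30, 42, 7, None, None, None, 25]
Definition: a tree is height-balanced if, at every node, |h(left) - h(right)| <= 1 (empty subtree has height -1).
Bottom-up per-node check:
  node 7: h_left=-1, h_right=-1, diff=0 [OK], height=0
  node 9: h_left=0, h_right=-1, diff=1 [OK], height=1
  node 19: h_left=-1, h_right=-1, diff=0 [OK], height=0
  node 16: h_left=1, h_right=0, diff=1 [OK], height=2
  node 25: h_left=-1, h_right=-1, diff=0 [OK], height=0
  node 30: h_left=0, h_right=-1, diff=1 [OK], height=1
  node 42: h_left=-1, h_right=-1, diff=0 [OK], height=0
  node 41: h_left=1, h_right=0, diff=1 [OK], height=2
  node 20: h_left=2, h_right=2, diff=0 [OK], height=3
All nodes satisfy the balance condition.
Result: Balanced


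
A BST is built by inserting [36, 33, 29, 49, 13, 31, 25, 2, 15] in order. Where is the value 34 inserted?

Starting tree (level order): [36, 33, 49, 29, None, None, None, 13, 31, 2, 25, None, None, None, None, 15]
Insertion path: 36 -> 33
Result: insert 34 as right child of 33
Final tree (level order): [36, 33, 49, 29, 34, None, None, 13, 31, None, None, 2, 25, None, None, None, None, 15]


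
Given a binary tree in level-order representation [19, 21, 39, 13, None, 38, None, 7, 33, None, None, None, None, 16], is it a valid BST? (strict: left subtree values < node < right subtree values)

Level-order array: [19, 21, 39, 13, None, 38, None, 7, 33, None, None, None, None, 16]
Validate using subtree bounds (lo, hi): at each node, require lo < value < hi,
then recurse left with hi=value and right with lo=value.
Preorder trace (stopping at first violation):
  at node 19 with bounds (-inf, +inf): OK
  at node 21 with bounds (-inf, 19): VIOLATION
Node 21 violates its bound: not (-inf < 21 < 19).
Result: Not a valid BST


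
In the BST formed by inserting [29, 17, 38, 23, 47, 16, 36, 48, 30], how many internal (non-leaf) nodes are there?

Tree built from: [29, 17, 38, 23, 47, 16, 36, 48, 30]
Tree (level-order array): [29, 17, 38, 16, 23, 36, 47, None, None, None, None, 30, None, None, 48]
Rule: An internal node has at least one child.
Per-node child counts:
  node 29: 2 child(ren)
  node 17: 2 child(ren)
  node 16: 0 child(ren)
  node 23: 0 child(ren)
  node 38: 2 child(ren)
  node 36: 1 child(ren)
  node 30: 0 child(ren)
  node 47: 1 child(ren)
  node 48: 0 child(ren)
Matching nodes: [29, 17, 38, 36, 47]
Count of internal (non-leaf) nodes: 5


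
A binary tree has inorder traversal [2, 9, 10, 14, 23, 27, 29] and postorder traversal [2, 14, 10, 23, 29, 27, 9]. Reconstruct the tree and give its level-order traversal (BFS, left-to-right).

Inorder:   [2, 9, 10, 14, 23, 27, 29]
Postorder: [2, 14, 10, 23, 29, 27, 9]
Algorithm: postorder visits root last, so walk postorder right-to-left;
each value is the root of the current inorder slice — split it at that
value, recurse on the right subtree first, then the left.
Recursive splits:
  root=9; inorder splits into left=[2], right=[10, 14, 23, 27, 29]
  root=27; inorder splits into left=[10, 14, 23], right=[29]
  root=29; inorder splits into left=[], right=[]
  root=23; inorder splits into left=[10, 14], right=[]
  root=10; inorder splits into left=[], right=[14]
  root=14; inorder splits into left=[], right=[]
  root=2; inorder splits into left=[], right=[]
Reconstructed level-order: [9, 2, 27, 23, 29, 10, 14]


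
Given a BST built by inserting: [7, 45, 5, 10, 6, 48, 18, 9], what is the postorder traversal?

Tree insertion order: [7, 45, 5, 10, 6, 48, 18, 9]
Tree (level-order array): [7, 5, 45, None, 6, 10, 48, None, None, 9, 18]
Postorder traversal: [6, 5, 9, 18, 10, 48, 45, 7]


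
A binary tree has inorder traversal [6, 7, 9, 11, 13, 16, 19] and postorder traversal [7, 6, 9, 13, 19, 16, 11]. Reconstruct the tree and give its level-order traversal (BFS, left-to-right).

Inorder:   [6, 7, 9, 11, 13, 16, 19]
Postorder: [7, 6, 9, 13, 19, 16, 11]
Algorithm: postorder visits root last, so walk postorder right-to-left;
each value is the root of the current inorder slice — split it at that
value, recurse on the right subtree first, then the left.
Recursive splits:
  root=11; inorder splits into left=[6, 7, 9], right=[13, 16, 19]
  root=16; inorder splits into left=[13], right=[19]
  root=19; inorder splits into left=[], right=[]
  root=13; inorder splits into left=[], right=[]
  root=9; inorder splits into left=[6, 7], right=[]
  root=6; inorder splits into left=[], right=[7]
  root=7; inorder splits into left=[], right=[]
Reconstructed level-order: [11, 9, 16, 6, 13, 19, 7]


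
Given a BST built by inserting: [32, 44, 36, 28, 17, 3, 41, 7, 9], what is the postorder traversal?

Tree insertion order: [32, 44, 36, 28, 17, 3, 41, 7, 9]
Tree (level-order array): [32, 28, 44, 17, None, 36, None, 3, None, None, 41, None, 7, None, None, None, 9]
Postorder traversal: [9, 7, 3, 17, 28, 41, 36, 44, 32]


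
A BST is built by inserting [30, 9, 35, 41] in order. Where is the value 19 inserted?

Starting tree (level order): [30, 9, 35, None, None, None, 41]
Insertion path: 30 -> 9
Result: insert 19 as right child of 9
Final tree (level order): [30, 9, 35, None, 19, None, 41]


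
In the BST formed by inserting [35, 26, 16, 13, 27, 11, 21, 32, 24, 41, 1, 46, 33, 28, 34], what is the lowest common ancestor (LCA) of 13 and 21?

Tree insertion order: [35, 26, 16, 13, 27, 11, 21, 32, 24, 41, 1, 46, 33, 28, 34]
Tree (level-order array): [35, 26, 41, 16, 27, None, 46, 13, 21, None, 32, None, None, 11, None, None, 24, 28, 33, 1, None, None, None, None, None, None, 34]
In a BST, the LCA of p=13, q=21 is the first node v on the
root-to-leaf path with p <= v <= q (go left if both < v, right if both > v).
Walk from root:
  at 35: both 13 and 21 < 35, go left
  at 26: both 13 and 21 < 26, go left
  at 16: 13 <= 16 <= 21, this is the LCA
LCA = 16


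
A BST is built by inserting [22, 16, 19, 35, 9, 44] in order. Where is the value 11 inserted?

Starting tree (level order): [22, 16, 35, 9, 19, None, 44]
Insertion path: 22 -> 16 -> 9
Result: insert 11 as right child of 9
Final tree (level order): [22, 16, 35, 9, 19, None, 44, None, 11]


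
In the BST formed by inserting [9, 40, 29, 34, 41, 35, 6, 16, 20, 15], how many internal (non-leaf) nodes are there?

Tree built from: [9, 40, 29, 34, 41, 35, 6, 16, 20, 15]
Tree (level-order array): [9, 6, 40, None, None, 29, 41, 16, 34, None, None, 15, 20, None, 35]
Rule: An internal node has at least one child.
Per-node child counts:
  node 9: 2 child(ren)
  node 6: 0 child(ren)
  node 40: 2 child(ren)
  node 29: 2 child(ren)
  node 16: 2 child(ren)
  node 15: 0 child(ren)
  node 20: 0 child(ren)
  node 34: 1 child(ren)
  node 35: 0 child(ren)
  node 41: 0 child(ren)
Matching nodes: [9, 40, 29, 16, 34]
Count of internal (non-leaf) nodes: 5


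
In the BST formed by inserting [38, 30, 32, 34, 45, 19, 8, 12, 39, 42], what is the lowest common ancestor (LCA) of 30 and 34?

Tree insertion order: [38, 30, 32, 34, 45, 19, 8, 12, 39, 42]
Tree (level-order array): [38, 30, 45, 19, 32, 39, None, 8, None, None, 34, None, 42, None, 12]
In a BST, the LCA of p=30, q=34 is the first node v on the
root-to-leaf path with p <= v <= q (go left if both < v, right if both > v).
Walk from root:
  at 38: both 30 and 34 < 38, go left
  at 30: 30 <= 30 <= 34, this is the LCA
LCA = 30


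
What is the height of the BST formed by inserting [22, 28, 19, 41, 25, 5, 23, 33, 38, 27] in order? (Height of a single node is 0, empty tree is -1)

Insertion order: [22, 28, 19, 41, 25, 5, 23, 33, 38, 27]
Tree (level-order array): [22, 19, 28, 5, None, 25, 41, None, None, 23, 27, 33, None, None, None, None, None, None, 38]
Compute height bottom-up (empty subtree = -1):
  height(5) = 1 + max(-1, -1) = 0
  height(19) = 1 + max(0, -1) = 1
  height(23) = 1 + max(-1, -1) = 0
  height(27) = 1 + max(-1, -1) = 0
  height(25) = 1 + max(0, 0) = 1
  height(38) = 1 + max(-1, -1) = 0
  height(33) = 1 + max(-1, 0) = 1
  height(41) = 1 + max(1, -1) = 2
  height(28) = 1 + max(1, 2) = 3
  height(22) = 1 + max(1, 3) = 4
Height = 4


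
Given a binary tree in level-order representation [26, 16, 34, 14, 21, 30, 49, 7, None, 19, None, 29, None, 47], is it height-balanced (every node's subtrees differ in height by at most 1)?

Tree (level-order array): [26, 16, 34, 14, 21, 30, 49, 7, None, 19, None, 29, None, 47]
Definition: a tree is height-balanced if, at every node, |h(left) - h(right)| <= 1 (empty subtree has height -1).
Bottom-up per-node check:
  node 7: h_left=-1, h_right=-1, diff=0 [OK], height=0
  node 14: h_left=0, h_right=-1, diff=1 [OK], height=1
  node 19: h_left=-1, h_right=-1, diff=0 [OK], height=0
  node 21: h_left=0, h_right=-1, diff=1 [OK], height=1
  node 16: h_left=1, h_right=1, diff=0 [OK], height=2
  node 29: h_left=-1, h_right=-1, diff=0 [OK], height=0
  node 30: h_left=0, h_right=-1, diff=1 [OK], height=1
  node 47: h_left=-1, h_right=-1, diff=0 [OK], height=0
  node 49: h_left=0, h_right=-1, diff=1 [OK], height=1
  node 34: h_left=1, h_right=1, diff=0 [OK], height=2
  node 26: h_left=2, h_right=2, diff=0 [OK], height=3
All nodes satisfy the balance condition.
Result: Balanced


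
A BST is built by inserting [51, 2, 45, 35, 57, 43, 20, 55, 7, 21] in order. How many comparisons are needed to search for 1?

Search path for 1: 51 -> 2
Found: False
Comparisons: 2


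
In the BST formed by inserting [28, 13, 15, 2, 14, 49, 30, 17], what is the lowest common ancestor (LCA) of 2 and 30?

Tree insertion order: [28, 13, 15, 2, 14, 49, 30, 17]
Tree (level-order array): [28, 13, 49, 2, 15, 30, None, None, None, 14, 17]
In a BST, the LCA of p=2, q=30 is the first node v on the
root-to-leaf path with p <= v <= q (go left if both < v, right if both > v).
Walk from root:
  at 28: 2 <= 28 <= 30, this is the LCA
LCA = 28


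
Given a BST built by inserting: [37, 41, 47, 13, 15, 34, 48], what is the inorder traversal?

Tree insertion order: [37, 41, 47, 13, 15, 34, 48]
Tree (level-order array): [37, 13, 41, None, 15, None, 47, None, 34, None, 48]
Inorder traversal: [13, 15, 34, 37, 41, 47, 48]


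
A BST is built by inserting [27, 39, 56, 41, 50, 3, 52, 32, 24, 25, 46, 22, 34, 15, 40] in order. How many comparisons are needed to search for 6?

Search path for 6: 27 -> 3 -> 24 -> 22 -> 15
Found: False
Comparisons: 5


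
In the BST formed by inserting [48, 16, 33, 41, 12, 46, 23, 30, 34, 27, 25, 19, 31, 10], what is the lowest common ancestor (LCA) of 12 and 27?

Tree insertion order: [48, 16, 33, 41, 12, 46, 23, 30, 34, 27, 25, 19, 31, 10]
Tree (level-order array): [48, 16, None, 12, 33, 10, None, 23, 41, None, None, 19, 30, 34, 46, None, None, 27, 31, None, None, None, None, 25]
In a BST, the LCA of p=12, q=27 is the first node v on the
root-to-leaf path with p <= v <= q (go left if both < v, right if both > v).
Walk from root:
  at 48: both 12 and 27 < 48, go left
  at 16: 12 <= 16 <= 27, this is the LCA
LCA = 16


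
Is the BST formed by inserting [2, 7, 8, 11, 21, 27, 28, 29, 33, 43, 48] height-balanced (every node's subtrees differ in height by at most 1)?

Tree (level-order array): [2, None, 7, None, 8, None, 11, None, 21, None, 27, None, 28, None, 29, None, 33, None, 43, None, 48]
Definition: a tree is height-balanced if, at every node, |h(left) - h(right)| <= 1 (empty subtree has height -1).
Bottom-up per-node check:
  node 48: h_left=-1, h_right=-1, diff=0 [OK], height=0
  node 43: h_left=-1, h_right=0, diff=1 [OK], height=1
  node 33: h_left=-1, h_right=1, diff=2 [FAIL (|-1-1|=2 > 1)], height=2
  node 29: h_left=-1, h_right=2, diff=3 [FAIL (|-1-2|=3 > 1)], height=3
  node 28: h_left=-1, h_right=3, diff=4 [FAIL (|-1-3|=4 > 1)], height=4
  node 27: h_left=-1, h_right=4, diff=5 [FAIL (|-1-4|=5 > 1)], height=5
  node 21: h_left=-1, h_right=5, diff=6 [FAIL (|-1-5|=6 > 1)], height=6
  node 11: h_left=-1, h_right=6, diff=7 [FAIL (|-1-6|=7 > 1)], height=7
  node 8: h_left=-1, h_right=7, diff=8 [FAIL (|-1-7|=8 > 1)], height=8
  node 7: h_left=-1, h_right=8, diff=9 [FAIL (|-1-8|=9 > 1)], height=9
  node 2: h_left=-1, h_right=9, diff=10 [FAIL (|-1-9|=10 > 1)], height=10
Node 33 violates the condition: |-1 - 1| = 2 > 1.
Result: Not balanced


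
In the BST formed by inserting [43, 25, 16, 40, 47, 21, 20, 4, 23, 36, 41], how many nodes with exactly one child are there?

Tree built from: [43, 25, 16, 40, 47, 21, 20, 4, 23, 36, 41]
Tree (level-order array): [43, 25, 47, 16, 40, None, None, 4, 21, 36, 41, None, None, 20, 23]
Rule: These are nodes with exactly 1 non-null child.
Per-node child counts:
  node 43: 2 child(ren)
  node 25: 2 child(ren)
  node 16: 2 child(ren)
  node 4: 0 child(ren)
  node 21: 2 child(ren)
  node 20: 0 child(ren)
  node 23: 0 child(ren)
  node 40: 2 child(ren)
  node 36: 0 child(ren)
  node 41: 0 child(ren)
  node 47: 0 child(ren)
Matching nodes: (none)
Count of nodes with exactly one child: 0


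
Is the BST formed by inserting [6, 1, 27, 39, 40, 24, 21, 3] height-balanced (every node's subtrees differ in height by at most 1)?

Tree (level-order array): [6, 1, 27, None, 3, 24, 39, None, None, 21, None, None, 40]
Definition: a tree is height-balanced if, at every node, |h(left) - h(right)| <= 1 (empty subtree has height -1).
Bottom-up per-node check:
  node 3: h_left=-1, h_right=-1, diff=0 [OK], height=0
  node 1: h_left=-1, h_right=0, diff=1 [OK], height=1
  node 21: h_left=-1, h_right=-1, diff=0 [OK], height=0
  node 24: h_left=0, h_right=-1, diff=1 [OK], height=1
  node 40: h_left=-1, h_right=-1, diff=0 [OK], height=0
  node 39: h_left=-1, h_right=0, diff=1 [OK], height=1
  node 27: h_left=1, h_right=1, diff=0 [OK], height=2
  node 6: h_left=1, h_right=2, diff=1 [OK], height=3
All nodes satisfy the balance condition.
Result: Balanced


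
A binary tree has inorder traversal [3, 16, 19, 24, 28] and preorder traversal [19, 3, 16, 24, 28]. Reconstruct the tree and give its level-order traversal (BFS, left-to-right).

Inorder:  [3, 16, 19, 24, 28]
Preorder: [19, 3, 16, 24, 28]
Algorithm: preorder visits root first, so consume preorder in order;
for each root, split the current inorder slice at that value into
left-subtree inorder and right-subtree inorder, then recurse.
Recursive splits:
  root=19; inorder splits into left=[3, 16], right=[24, 28]
  root=3; inorder splits into left=[], right=[16]
  root=16; inorder splits into left=[], right=[]
  root=24; inorder splits into left=[], right=[28]
  root=28; inorder splits into left=[], right=[]
Reconstructed level-order: [19, 3, 24, 16, 28]


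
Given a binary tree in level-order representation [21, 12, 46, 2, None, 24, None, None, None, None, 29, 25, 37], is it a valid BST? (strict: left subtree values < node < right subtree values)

Level-order array: [21, 12, 46, 2, None, 24, None, None, None, None, 29, 25, 37]
Validate using subtree bounds (lo, hi): at each node, require lo < value < hi,
then recurse left with hi=value and right with lo=value.
Preorder trace (stopping at first violation):
  at node 21 with bounds (-inf, +inf): OK
  at node 12 with bounds (-inf, 21): OK
  at node 2 with bounds (-inf, 12): OK
  at node 46 with bounds (21, +inf): OK
  at node 24 with bounds (21, 46): OK
  at node 29 with bounds (24, 46): OK
  at node 25 with bounds (24, 29): OK
  at node 37 with bounds (29, 46): OK
No violation found at any node.
Result: Valid BST


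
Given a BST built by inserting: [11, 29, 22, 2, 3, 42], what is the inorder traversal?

Tree insertion order: [11, 29, 22, 2, 3, 42]
Tree (level-order array): [11, 2, 29, None, 3, 22, 42]
Inorder traversal: [2, 3, 11, 22, 29, 42]


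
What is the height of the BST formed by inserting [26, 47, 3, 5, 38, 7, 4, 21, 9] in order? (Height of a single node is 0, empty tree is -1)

Insertion order: [26, 47, 3, 5, 38, 7, 4, 21, 9]
Tree (level-order array): [26, 3, 47, None, 5, 38, None, 4, 7, None, None, None, None, None, 21, 9]
Compute height bottom-up (empty subtree = -1):
  height(4) = 1 + max(-1, -1) = 0
  height(9) = 1 + max(-1, -1) = 0
  height(21) = 1 + max(0, -1) = 1
  height(7) = 1 + max(-1, 1) = 2
  height(5) = 1 + max(0, 2) = 3
  height(3) = 1 + max(-1, 3) = 4
  height(38) = 1 + max(-1, -1) = 0
  height(47) = 1 + max(0, -1) = 1
  height(26) = 1 + max(4, 1) = 5
Height = 5


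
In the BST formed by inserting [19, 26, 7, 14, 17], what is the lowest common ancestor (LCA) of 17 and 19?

Tree insertion order: [19, 26, 7, 14, 17]
Tree (level-order array): [19, 7, 26, None, 14, None, None, None, 17]
In a BST, the LCA of p=17, q=19 is the first node v on the
root-to-leaf path with p <= v <= q (go left if both < v, right if both > v).
Walk from root:
  at 19: 17 <= 19 <= 19, this is the LCA
LCA = 19


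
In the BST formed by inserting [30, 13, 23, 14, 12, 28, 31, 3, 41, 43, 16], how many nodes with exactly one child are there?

Tree built from: [30, 13, 23, 14, 12, 28, 31, 3, 41, 43, 16]
Tree (level-order array): [30, 13, 31, 12, 23, None, 41, 3, None, 14, 28, None, 43, None, None, None, 16]
Rule: These are nodes with exactly 1 non-null child.
Per-node child counts:
  node 30: 2 child(ren)
  node 13: 2 child(ren)
  node 12: 1 child(ren)
  node 3: 0 child(ren)
  node 23: 2 child(ren)
  node 14: 1 child(ren)
  node 16: 0 child(ren)
  node 28: 0 child(ren)
  node 31: 1 child(ren)
  node 41: 1 child(ren)
  node 43: 0 child(ren)
Matching nodes: [12, 14, 31, 41]
Count of nodes with exactly one child: 4


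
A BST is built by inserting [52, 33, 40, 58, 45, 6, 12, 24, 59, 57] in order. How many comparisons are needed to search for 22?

Search path for 22: 52 -> 33 -> 6 -> 12 -> 24
Found: False
Comparisons: 5


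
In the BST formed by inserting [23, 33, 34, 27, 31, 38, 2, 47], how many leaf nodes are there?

Tree built from: [23, 33, 34, 27, 31, 38, 2, 47]
Tree (level-order array): [23, 2, 33, None, None, 27, 34, None, 31, None, 38, None, None, None, 47]
Rule: A leaf has 0 children.
Per-node child counts:
  node 23: 2 child(ren)
  node 2: 0 child(ren)
  node 33: 2 child(ren)
  node 27: 1 child(ren)
  node 31: 0 child(ren)
  node 34: 1 child(ren)
  node 38: 1 child(ren)
  node 47: 0 child(ren)
Matching nodes: [2, 31, 47]
Count of leaf nodes: 3


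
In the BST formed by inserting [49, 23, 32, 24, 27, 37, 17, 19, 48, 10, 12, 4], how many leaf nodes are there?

Tree built from: [49, 23, 32, 24, 27, 37, 17, 19, 48, 10, 12, 4]
Tree (level-order array): [49, 23, None, 17, 32, 10, 19, 24, 37, 4, 12, None, None, None, 27, None, 48]
Rule: A leaf has 0 children.
Per-node child counts:
  node 49: 1 child(ren)
  node 23: 2 child(ren)
  node 17: 2 child(ren)
  node 10: 2 child(ren)
  node 4: 0 child(ren)
  node 12: 0 child(ren)
  node 19: 0 child(ren)
  node 32: 2 child(ren)
  node 24: 1 child(ren)
  node 27: 0 child(ren)
  node 37: 1 child(ren)
  node 48: 0 child(ren)
Matching nodes: [4, 12, 19, 27, 48]
Count of leaf nodes: 5


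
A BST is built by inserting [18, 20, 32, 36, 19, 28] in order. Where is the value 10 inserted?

Starting tree (level order): [18, None, 20, 19, 32, None, None, 28, 36]
Insertion path: 18
Result: insert 10 as left child of 18
Final tree (level order): [18, 10, 20, None, None, 19, 32, None, None, 28, 36]


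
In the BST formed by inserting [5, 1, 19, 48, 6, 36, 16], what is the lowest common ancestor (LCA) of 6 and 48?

Tree insertion order: [5, 1, 19, 48, 6, 36, 16]
Tree (level-order array): [5, 1, 19, None, None, 6, 48, None, 16, 36]
In a BST, the LCA of p=6, q=48 is the first node v on the
root-to-leaf path with p <= v <= q (go left if both < v, right if both > v).
Walk from root:
  at 5: both 6 and 48 > 5, go right
  at 19: 6 <= 19 <= 48, this is the LCA
LCA = 19


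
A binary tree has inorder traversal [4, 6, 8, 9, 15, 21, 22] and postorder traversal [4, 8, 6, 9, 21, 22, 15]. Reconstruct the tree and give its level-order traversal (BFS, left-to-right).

Inorder:   [4, 6, 8, 9, 15, 21, 22]
Postorder: [4, 8, 6, 9, 21, 22, 15]
Algorithm: postorder visits root last, so walk postorder right-to-left;
each value is the root of the current inorder slice — split it at that
value, recurse on the right subtree first, then the left.
Recursive splits:
  root=15; inorder splits into left=[4, 6, 8, 9], right=[21, 22]
  root=22; inorder splits into left=[21], right=[]
  root=21; inorder splits into left=[], right=[]
  root=9; inorder splits into left=[4, 6, 8], right=[]
  root=6; inorder splits into left=[4], right=[8]
  root=8; inorder splits into left=[], right=[]
  root=4; inorder splits into left=[], right=[]
Reconstructed level-order: [15, 9, 22, 6, 21, 4, 8]


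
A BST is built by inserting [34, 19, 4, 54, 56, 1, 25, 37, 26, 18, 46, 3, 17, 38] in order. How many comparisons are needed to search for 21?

Search path for 21: 34 -> 19 -> 25
Found: False
Comparisons: 3


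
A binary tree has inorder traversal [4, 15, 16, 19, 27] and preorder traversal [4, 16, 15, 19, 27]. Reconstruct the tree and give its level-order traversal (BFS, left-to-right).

Inorder:  [4, 15, 16, 19, 27]
Preorder: [4, 16, 15, 19, 27]
Algorithm: preorder visits root first, so consume preorder in order;
for each root, split the current inorder slice at that value into
left-subtree inorder and right-subtree inorder, then recurse.
Recursive splits:
  root=4; inorder splits into left=[], right=[15, 16, 19, 27]
  root=16; inorder splits into left=[15], right=[19, 27]
  root=15; inorder splits into left=[], right=[]
  root=19; inorder splits into left=[], right=[27]
  root=27; inorder splits into left=[], right=[]
Reconstructed level-order: [4, 16, 15, 19, 27]


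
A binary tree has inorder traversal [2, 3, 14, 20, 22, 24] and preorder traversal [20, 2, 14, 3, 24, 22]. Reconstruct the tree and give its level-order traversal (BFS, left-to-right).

Inorder:  [2, 3, 14, 20, 22, 24]
Preorder: [20, 2, 14, 3, 24, 22]
Algorithm: preorder visits root first, so consume preorder in order;
for each root, split the current inorder slice at that value into
left-subtree inorder and right-subtree inorder, then recurse.
Recursive splits:
  root=20; inorder splits into left=[2, 3, 14], right=[22, 24]
  root=2; inorder splits into left=[], right=[3, 14]
  root=14; inorder splits into left=[3], right=[]
  root=3; inorder splits into left=[], right=[]
  root=24; inorder splits into left=[22], right=[]
  root=22; inorder splits into left=[], right=[]
Reconstructed level-order: [20, 2, 24, 14, 22, 3]


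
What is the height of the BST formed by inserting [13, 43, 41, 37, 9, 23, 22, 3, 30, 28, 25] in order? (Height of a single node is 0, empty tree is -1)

Insertion order: [13, 43, 41, 37, 9, 23, 22, 3, 30, 28, 25]
Tree (level-order array): [13, 9, 43, 3, None, 41, None, None, None, 37, None, 23, None, 22, 30, None, None, 28, None, 25]
Compute height bottom-up (empty subtree = -1):
  height(3) = 1 + max(-1, -1) = 0
  height(9) = 1 + max(0, -1) = 1
  height(22) = 1 + max(-1, -1) = 0
  height(25) = 1 + max(-1, -1) = 0
  height(28) = 1 + max(0, -1) = 1
  height(30) = 1 + max(1, -1) = 2
  height(23) = 1 + max(0, 2) = 3
  height(37) = 1 + max(3, -1) = 4
  height(41) = 1 + max(4, -1) = 5
  height(43) = 1 + max(5, -1) = 6
  height(13) = 1 + max(1, 6) = 7
Height = 7


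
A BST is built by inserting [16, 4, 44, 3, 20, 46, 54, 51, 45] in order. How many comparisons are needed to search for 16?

Search path for 16: 16
Found: True
Comparisons: 1


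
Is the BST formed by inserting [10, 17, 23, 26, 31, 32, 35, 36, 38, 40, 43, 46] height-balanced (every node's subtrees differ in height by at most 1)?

Tree (level-order array): [10, None, 17, None, 23, None, 26, None, 31, None, 32, None, 35, None, 36, None, 38, None, 40, None, 43, None, 46]
Definition: a tree is height-balanced if, at every node, |h(left) - h(right)| <= 1 (empty subtree has height -1).
Bottom-up per-node check:
  node 46: h_left=-1, h_right=-1, diff=0 [OK], height=0
  node 43: h_left=-1, h_right=0, diff=1 [OK], height=1
  node 40: h_left=-1, h_right=1, diff=2 [FAIL (|-1-1|=2 > 1)], height=2
  node 38: h_left=-1, h_right=2, diff=3 [FAIL (|-1-2|=3 > 1)], height=3
  node 36: h_left=-1, h_right=3, diff=4 [FAIL (|-1-3|=4 > 1)], height=4
  node 35: h_left=-1, h_right=4, diff=5 [FAIL (|-1-4|=5 > 1)], height=5
  node 32: h_left=-1, h_right=5, diff=6 [FAIL (|-1-5|=6 > 1)], height=6
  node 31: h_left=-1, h_right=6, diff=7 [FAIL (|-1-6|=7 > 1)], height=7
  node 26: h_left=-1, h_right=7, diff=8 [FAIL (|-1-7|=8 > 1)], height=8
  node 23: h_left=-1, h_right=8, diff=9 [FAIL (|-1-8|=9 > 1)], height=9
  node 17: h_left=-1, h_right=9, diff=10 [FAIL (|-1-9|=10 > 1)], height=10
  node 10: h_left=-1, h_right=10, diff=11 [FAIL (|-1-10|=11 > 1)], height=11
Node 40 violates the condition: |-1 - 1| = 2 > 1.
Result: Not balanced


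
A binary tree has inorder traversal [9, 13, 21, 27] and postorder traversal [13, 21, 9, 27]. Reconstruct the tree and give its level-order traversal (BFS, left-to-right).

Inorder:   [9, 13, 21, 27]
Postorder: [13, 21, 9, 27]
Algorithm: postorder visits root last, so walk postorder right-to-left;
each value is the root of the current inorder slice — split it at that
value, recurse on the right subtree first, then the left.
Recursive splits:
  root=27; inorder splits into left=[9, 13, 21], right=[]
  root=9; inorder splits into left=[], right=[13, 21]
  root=21; inorder splits into left=[13], right=[]
  root=13; inorder splits into left=[], right=[]
Reconstructed level-order: [27, 9, 21, 13]


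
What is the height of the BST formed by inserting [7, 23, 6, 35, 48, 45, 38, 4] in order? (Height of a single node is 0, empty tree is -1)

Insertion order: [7, 23, 6, 35, 48, 45, 38, 4]
Tree (level-order array): [7, 6, 23, 4, None, None, 35, None, None, None, 48, 45, None, 38]
Compute height bottom-up (empty subtree = -1):
  height(4) = 1 + max(-1, -1) = 0
  height(6) = 1 + max(0, -1) = 1
  height(38) = 1 + max(-1, -1) = 0
  height(45) = 1 + max(0, -1) = 1
  height(48) = 1 + max(1, -1) = 2
  height(35) = 1 + max(-1, 2) = 3
  height(23) = 1 + max(-1, 3) = 4
  height(7) = 1 + max(1, 4) = 5
Height = 5


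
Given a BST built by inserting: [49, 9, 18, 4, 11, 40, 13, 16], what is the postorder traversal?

Tree insertion order: [49, 9, 18, 4, 11, 40, 13, 16]
Tree (level-order array): [49, 9, None, 4, 18, None, None, 11, 40, None, 13, None, None, None, 16]
Postorder traversal: [4, 16, 13, 11, 40, 18, 9, 49]


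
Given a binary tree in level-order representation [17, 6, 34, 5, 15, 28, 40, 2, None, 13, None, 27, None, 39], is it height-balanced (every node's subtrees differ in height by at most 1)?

Tree (level-order array): [17, 6, 34, 5, 15, 28, 40, 2, None, 13, None, 27, None, 39]
Definition: a tree is height-balanced if, at every node, |h(left) - h(right)| <= 1 (empty subtree has height -1).
Bottom-up per-node check:
  node 2: h_left=-1, h_right=-1, diff=0 [OK], height=0
  node 5: h_left=0, h_right=-1, diff=1 [OK], height=1
  node 13: h_left=-1, h_right=-1, diff=0 [OK], height=0
  node 15: h_left=0, h_right=-1, diff=1 [OK], height=1
  node 6: h_left=1, h_right=1, diff=0 [OK], height=2
  node 27: h_left=-1, h_right=-1, diff=0 [OK], height=0
  node 28: h_left=0, h_right=-1, diff=1 [OK], height=1
  node 39: h_left=-1, h_right=-1, diff=0 [OK], height=0
  node 40: h_left=0, h_right=-1, diff=1 [OK], height=1
  node 34: h_left=1, h_right=1, diff=0 [OK], height=2
  node 17: h_left=2, h_right=2, diff=0 [OK], height=3
All nodes satisfy the balance condition.
Result: Balanced


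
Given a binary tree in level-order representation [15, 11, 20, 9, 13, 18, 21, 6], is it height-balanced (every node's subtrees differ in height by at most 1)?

Tree (level-order array): [15, 11, 20, 9, 13, 18, 21, 6]
Definition: a tree is height-balanced if, at every node, |h(left) - h(right)| <= 1 (empty subtree has height -1).
Bottom-up per-node check:
  node 6: h_left=-1, h_right=-1, diff=0 [OK], height=0
  node 9: h_left=0, h_right=-1, diff=1 [OK], height=1
  node 13: h_left=-1, h_right=-1, diff=0 [OK], height=0
  node 11: h_left=1, h_right=0, diff=1 [OK], height=2
  node 18: h_left=-1, h_right=-1, diff=0 [OK], height=0
  node 21: h_left=-1, h_right=-1, diff=0 [OK], height=0
  node 20: h_left=0, h_right=0, diff=0 [OK], height=1
  node 15: h_left=2, h_right=1, diff=1 [OK], height=3
All nodes satisfy the balance condition.
Result: Balanced


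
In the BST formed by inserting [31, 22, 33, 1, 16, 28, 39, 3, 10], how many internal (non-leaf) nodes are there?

Tree built from: [31, 22, 33, 1, 16, 28, 39, 3, 10]
Tree (level-order array): [31, 22, 33, 1, 28, None, 39, None, 16, None, None, None, None, 3, None, None, 10]
Rule: An internal node has at least one child.
Per-node child counts:
  node 31: 2 child(ren)
  node 22: 2 child(ren)
  node 1: 1 child(ren)
  node 16: 1 child(ren)
  node 3: 1 child(ren)
  node 10: 0 child(ren)
  node 28: 0 child(ren)
  node 33: 1 child(ren)
  node 39: 0 child(ren)
Matching nodes: [31, 22, 1, 16, 3, 33]
Count of internal (non-leaf) nodes: 6


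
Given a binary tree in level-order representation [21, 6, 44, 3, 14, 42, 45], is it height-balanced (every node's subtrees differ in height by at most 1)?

Tree (level-order array): [21, 6, 44, 3, 14, 42, 45]
Definition: a tree is height-balanced if, at every node, |h(left) - h(right)| <= 1 (empty subtree has height -1).
Bottom-up per-node check:
  node 3: h_left=-1, h_right=-1, diff=0 [OK], height=0
  node 14: h_left=-1, h_right=-1, diff=0 [OK], height=0
  node 6: h_left=0, h_right=0, diff=0 [OK], height=1
  node 42: h_left=-1, h_right=-1, diff=0 [OK], height=0
  node 45: h_left=-1, h_right=-1, diff=0 [OK], height=0
  node 44: h_left=0, h_right=0, diff=0 [OK], height=1
  node 21: h_left=1, h_right=1, diff=0 [OK], height=2
All nodes satisfy the balance condition.
Result: Balanced


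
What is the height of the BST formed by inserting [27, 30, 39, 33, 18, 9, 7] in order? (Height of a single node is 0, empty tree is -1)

Insertion order: [27, 30, 39, 33, 18, 9, 7]
Tree (level-order array): [27, 18, 30, 9, None, None, 39, 7, None, 33]
Compute height bottom-up (empty subtree = -1):
  height(7) = 1 + max(-1, -1) = 0
  height(9) = 1 + max(0, -1) = 1
  height(18) = 1 + max(1, -1) = 2
  height(33) = 1 + max(-1, -1) = 0
  height(39) = 1 + max(0, -1) = 1
  height(30) = 1 + max(-1, 1) = 2
  height(27) = 1 + max(2, 2) = 3
Height = 3


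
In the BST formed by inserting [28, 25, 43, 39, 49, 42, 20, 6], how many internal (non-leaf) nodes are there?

Tree built from: [28, 25, 43, 39, 49, 42, 20, 6]
Tree (level-order array): [28, 25, 43, 20, None, 39, 49, 6, None, None, 42]
Rule: An internal node has at least one child.
Per-node child counts:
  node 28: 2 child(ren)
  node 25: 1 child(ren)
  node 20: 1 child(ren)
  node 6: 0 child(ren)
  node 43: 2 child(ren)
  node 39: 1 child(ren)
  node 42: 0 child(ren)
  node 49: 0 child(ren)
Matching nodes: [28, 25, 20, 43, 39]
Count of internal (non-leaf) nodes: 5


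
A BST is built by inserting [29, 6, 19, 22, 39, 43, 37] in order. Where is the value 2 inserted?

Starting tree (level order): [29, 6, 39, None, 19, 37, 43, None, 22]
Insertion path: 29 -> 6
Result: insert 2 as left child of 6
Final tree (level order): [29, 6, 39, 2, 19, 37, 43, None, None, None, 22]


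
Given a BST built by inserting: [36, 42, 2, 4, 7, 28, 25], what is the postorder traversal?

Tree insertion order: [36, 42, 2, 4, 7, 28, 25]
Tree (level-order array): [36, 2, 42, None, 4, None, None, None, 7, None, 28, 25]
Postorder traversal: [25, 28, 7, 4, 2, 42, 36]


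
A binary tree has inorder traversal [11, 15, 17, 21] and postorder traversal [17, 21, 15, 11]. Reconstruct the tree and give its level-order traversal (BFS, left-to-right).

Inorder:   [11, 15, 17, 21]
Postorder: [17, 21, 15, 11]
Algorithm: postorder visits root last, so walk postorder right-to-left;
each value is the root of the current inorder slice — split it at that
value, recurse on the right subtree first, then the left.
Recursive splits:
  root=11; inorder splits into left=[], right=[15, 17, 21]
  root=15; inorder splits into left=[], right=[17, 21]
  root=21; inorder splits into left=[17], right=[]
  root=17; inorder splits into left=[], right=[]
Reconstructed level-order: [11, 15, 21, 17]


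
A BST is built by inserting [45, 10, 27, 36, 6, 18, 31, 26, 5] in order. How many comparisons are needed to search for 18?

Search path for 18: 45 -> 10 -> 27 -> 18
Found: True
Comparisons: 4


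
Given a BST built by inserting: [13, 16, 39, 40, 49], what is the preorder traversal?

Tree insertion order: [13, 16, 39, 40, 49]
Tree (level-order array): [13, None, 16, None, 39, None, 40, None, 49]
Preorder traversal: [13, 16, 39, 40, 49]


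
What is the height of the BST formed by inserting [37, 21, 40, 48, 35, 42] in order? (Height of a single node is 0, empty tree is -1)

Insertion order: [37, 21, 40, 48, 35, 42]
Tree (level-order array): [37, 21, 40, None, 35, None, 48, None, None, 42]
Compute height bottom-up (empty subtree = -1):
  height(35) = 1 + max(-1, -1) = 0
  height(21) = 1 + max(-1, 0) = 1
  height(42) = 1 + max(-1, -1) = 0
  height(48) = 1 + max(0, -1) = 1
  height(40) = 1 + max(-1, 1) = 2
  height(37) = 1 + max(1, 2) = 3
Height = 3


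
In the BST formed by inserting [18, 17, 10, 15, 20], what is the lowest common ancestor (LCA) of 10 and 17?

Tree insertion order: [18, 17, 10, 15, 20]
Tree (level-order array): [18, 17, 20, 10, None, None, None, None, 15]
In a BST, the LCA of p=10, q=17 is the first node v on the
root-to-leaf path with p <= v <= q (go left if both < v, right if both > v).
Walk from root:
  at 18: both 10 and 17 < 18, go left
  at 17: 10 <= 17 <= 17, this is the LCA
LCA = 17


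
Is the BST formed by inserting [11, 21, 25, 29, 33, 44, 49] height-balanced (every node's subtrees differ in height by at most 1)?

Tree (level-order array): [11, None, 21, None, 25, None, 29, None, 33, None, 44, None, 49]
Definition: a tree is height-balanced if, at every node, |h(left) - h(right)| <= 1 (empty subtree has height -1).
Bottom-up per-node check:
  node 49: h_left=-1, h_right=-1, diff=0 [OK], height=0
  node 44: h_left=-1, h_right=0, diff=1 [OK], height=1
  node 33: h_left=-1, h_right=1, diff=2 [FAIL (|-1-1|=2 > 1)], height=2
  node 29: h_left=-1, h_right=2, diff=3 [FAIL (|-1-2|=3 > 1)], height=3
  node 25: h_left=-1, h_right=3, diff=4 [FAIL (|-1-3|=4 > 1)], height=4
  node 21: h_left=-1, h_right=4, diff=5 [FAIL (|-1-4|=5 > 1)], height=5
  node 11: h_left=-1, h_right=5, diff=6 [FAIL (|-1-5|=6 > 1)], height=6
Node 33 violates the condition: |-1 - 1| = 2 > 1.
Result: Not balanced


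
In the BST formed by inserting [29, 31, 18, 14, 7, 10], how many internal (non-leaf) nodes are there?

Tree built from: [29, 31, 18, 14, 7, 10]
Tree (level-order array): [29, 18, 31, 14, None, None, None, 7, None, None, 10]
Rule: An internal node has at least one child.
Per-node child counts:
  node 29: 2 child(ren)
  node 18: 1 child(ren)
  node 14: 1 child(ren)
  node 7: 1 child(ren)
  node 10: 0 child(ren)
  node 31: 0 child(ren)
Matching nodes: [29, 18, 14, 7]
Count of internal (non-leaf) nodes: 4


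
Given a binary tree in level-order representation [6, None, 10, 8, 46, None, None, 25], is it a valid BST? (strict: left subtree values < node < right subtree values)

Level-order array: [6, None, 10, 8, 46, None, None, 25]
Validate using subtree bounds (lo, hi): at each node, require lo < value < hi,
then recurse left with hi=value and right with lo=value.
Preorder trace (stopping at first violation):
  at node 6 with bounds (-inf, +inf): OK
  at node 10 with bounds (6, +inf): OK
  at node 8 with bounds (6, 10): OK
  at node 46 with bounds (10, +inf): OK
  at node 25 with bounds (10, 46): OK
No violation found at any node.
Result: Valid BST
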